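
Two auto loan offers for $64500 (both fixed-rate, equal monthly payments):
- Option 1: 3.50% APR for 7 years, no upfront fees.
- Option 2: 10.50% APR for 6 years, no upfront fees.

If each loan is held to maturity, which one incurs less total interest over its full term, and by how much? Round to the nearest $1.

Option 1 by $14,392

Option 1: at 3.50% the monthly rate is 0.0029167, so the payment is 64,500 × 0.0029167 / (1 − 1.0029167^−84) = $866.87.
Total interest on Option 1 = 84 × $866.87 − $64,500 = $8,317.08.
Option 2: monthly rate = 10.5%/12 = 0.0087500; payment = 64,500 × 0.0087500 / (1 − (1+0.0087500)^−72) = $1,211.24.
Total interest on Option 2 = 72 × $1,211.24 − $64,500 = $22,709.28.
Option 1 is lower by $14,392.20.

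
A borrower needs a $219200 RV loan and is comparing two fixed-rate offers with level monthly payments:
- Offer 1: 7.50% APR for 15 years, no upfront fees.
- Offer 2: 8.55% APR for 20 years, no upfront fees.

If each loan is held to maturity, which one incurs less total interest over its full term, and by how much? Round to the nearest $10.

Offer 1 by $92,450

Offer 1: monthly rate = 7.5%/12 = 0.0062500; payment = 219,200 × 0.0062500 / (1 − (1+0.0062500)^−180) = $2,032.01.
Total interest on Offer 1 = 180 × $2,032.01 − $219,200 = $146,561.80.
Offer 2: monthly rate = 8.55%/12 = 0.0071250; payment = 219,200 × 0.0071250 / (1 − (1+0.0071250)^−240) = $1,909.21.
Total interest on Offer 2 = 240 × $1,909.21 − $219,200 = $239,010.40.
Offer 1 is lower by $92,448.60.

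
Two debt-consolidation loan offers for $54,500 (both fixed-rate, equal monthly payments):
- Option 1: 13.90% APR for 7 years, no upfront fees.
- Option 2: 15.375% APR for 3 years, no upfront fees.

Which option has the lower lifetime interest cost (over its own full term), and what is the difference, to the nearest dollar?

Option 1: at 13.90% the monthly rate is 0.0115833, so the payment is 54,500 × 0.0115833 / (1 − 1.0115833^−84) = $1,018.32.
Total interest on Option 1 = 84 × $1,018.32 − $54,500 = $31,038.88.
Option 2: monthly rate = 15.375%/12 = 0.0128125; payment = 54,500 × 0.0128125 / (1 − (1+0.0128125)^−36) = $1,899.28.
Total interest on Option 2 = 36 × $1,899.28 − $54,500 = $13,874.08.
Option 2 is lower by $17,164.80.

Option 2 by $17,165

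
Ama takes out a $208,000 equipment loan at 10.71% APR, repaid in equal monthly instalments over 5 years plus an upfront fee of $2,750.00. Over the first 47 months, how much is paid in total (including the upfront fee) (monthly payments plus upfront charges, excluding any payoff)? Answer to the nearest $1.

At 10.71% the monthly rate is 0.0089250, so the payment is 208,000 × 0.0089250 / (1 − 1.0089250^−60) = $4,492.40.
Total outlay = 47 × $4,492.40 + $2,750.00 = $213,892.80.

$213,893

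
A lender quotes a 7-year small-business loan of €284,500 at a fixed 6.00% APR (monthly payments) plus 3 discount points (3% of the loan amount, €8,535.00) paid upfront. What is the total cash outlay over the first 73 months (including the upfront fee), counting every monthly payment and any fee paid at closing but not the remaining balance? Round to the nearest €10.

Monthly rate = 6%/12 = 0.0050000; payment = 284,500 × 0.0050000 / (1 − (1+0.0050000)^−84) = €4,156.13.
Total outlay = 73 × €4,156.13 + €8,535.00 = €311,932.49.

€311,930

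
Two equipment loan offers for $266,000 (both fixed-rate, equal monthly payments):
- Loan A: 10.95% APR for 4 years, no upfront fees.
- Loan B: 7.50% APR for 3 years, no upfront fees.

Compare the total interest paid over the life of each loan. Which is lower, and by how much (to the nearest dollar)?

Loan A: monthly rate = 10.95%/12 = 0.0091250; payment = 266,000 × 0.0091250 / (1 − (1+0.0091250)^−48) = $6,868.45.
Total interest on Loan A = 48 × $6,868.45 − $266,000 = $63,685.60.
Loan B: monthly rate = 7.5%/12 = 0.0062500; payment = 266,000 × 0.0062500 / (1 − (1+0.0062500)^−36) = $8,274.25.
Total interest on Loan B = 36 × $8,274.25 − $266,000 = $31,873.00.
Loan B is lower by $31,812.60.

Loan B by $31,813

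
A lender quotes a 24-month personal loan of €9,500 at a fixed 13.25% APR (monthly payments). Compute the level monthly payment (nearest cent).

€452.76

Monthly rate = 13.25%/12 = 0.0110417; payment = 9,500 × 0.0110417 / (1 − (1+0.0110417)^−24) = €452.76.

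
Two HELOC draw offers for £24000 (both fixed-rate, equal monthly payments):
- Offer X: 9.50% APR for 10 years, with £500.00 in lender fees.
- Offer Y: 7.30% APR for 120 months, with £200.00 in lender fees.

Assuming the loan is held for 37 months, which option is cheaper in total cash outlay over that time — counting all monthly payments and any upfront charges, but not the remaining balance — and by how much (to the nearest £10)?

Offer Y by £1,340

Offer X: monthly rate = 9.5%/12 = 0.0079167; payment = 24,000 × 0.0079167 / (1 − (1+0.0079167)^−120) = £310.55.
Offer Y: monthly rate = 7.3%/12 = 0.0060833; payment = 24,000 × 0.0060833 / (1 − (1+0.0060833)^−120) = £282.39.
Over 37 months: Offer X costs 37 × £310.55 + £500.00 = £11,990.35; Offer Y costs 37 × £282.39 + £200.00 = £10,648.43.
Offer Y is cheaper by £11,990.35 − £10,648.43 = £1,341.92.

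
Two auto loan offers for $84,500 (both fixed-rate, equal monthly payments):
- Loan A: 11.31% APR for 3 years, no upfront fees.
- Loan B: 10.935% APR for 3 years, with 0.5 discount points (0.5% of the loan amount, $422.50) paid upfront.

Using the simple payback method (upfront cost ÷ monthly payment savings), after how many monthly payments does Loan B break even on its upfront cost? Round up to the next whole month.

29 months

Loan A: monthly rate = 11.31%/12 = 0.0094250; payment = 84,500 × 0.0094250 / (1 − (1+0.0094250)^−36) = $2,778.84.
Loan B: monthly rate = 10.935%/12 = 0.0091125; payment = 84,500 × 0.0091125 / (1 − (1+0.0091125)^−36) = $2,763.82.
Monthly savings = $2,778.84 − $2,763.82 = $15.02.
Break-even = $422.50 / $15.02 = 28.13 → 29 months.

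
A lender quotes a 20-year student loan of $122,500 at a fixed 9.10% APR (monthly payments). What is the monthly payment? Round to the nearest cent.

$1,110.06

Monthly rate = 9.1%/12 = 0.0075833; payment = 122,500 × 0.0075833 / (1 − (1+0.0075833)^−240) = $1,110.06.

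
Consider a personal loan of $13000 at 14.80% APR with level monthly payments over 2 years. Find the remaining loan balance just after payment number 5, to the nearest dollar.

With monthly rate i = 14.8%/12 = 0.0123333, the balance after k of n payments is P · [(1+i)^n − (1+i)^k] / [(1+i)^n − 1].
(1+0.0123333)^24 = 1.34203825 and (1+0.0123333)^5 = 1.06320665, so the balance is 13,000 × (1.34203825 − 1.06320665) / (1.34203825 − 1) = $10,597.68.

$10,598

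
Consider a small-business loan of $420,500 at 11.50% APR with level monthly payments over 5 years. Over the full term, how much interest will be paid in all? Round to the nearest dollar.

At 11.50% the monthly rate is 0.0095833, so the payment is 420,500 × 0.0095833 / (1 − 1.0095833^−60) = $9,247.89.
Total paid = 60 × $9,247.89 = $554,873.40; interest = $554,873.40 − $420,500 = $134,373.40.

$134,373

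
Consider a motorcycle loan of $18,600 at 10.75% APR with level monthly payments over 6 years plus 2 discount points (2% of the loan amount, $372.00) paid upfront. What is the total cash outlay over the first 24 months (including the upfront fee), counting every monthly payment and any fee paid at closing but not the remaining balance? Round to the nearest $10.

$8,810

At 10.75% the monthly rate is 0.0089583, so the payment is 18,600 × 0.0089583 / (1 − 1.0089583^−72) = $351.66.
Total outlay = 24 × $351.66 + $372.00 = $8,811.84.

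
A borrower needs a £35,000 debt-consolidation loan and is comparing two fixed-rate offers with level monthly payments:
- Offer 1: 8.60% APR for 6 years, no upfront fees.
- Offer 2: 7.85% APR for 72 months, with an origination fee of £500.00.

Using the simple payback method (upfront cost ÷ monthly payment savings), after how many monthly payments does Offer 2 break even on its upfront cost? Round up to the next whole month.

39 months

Offer 1: monthly rate = 8.6%/12 = 0.0071667; payment = 35,000 × 0.0071667 / (1 − (1+0.0071667)^−72) = £623.97.
Offer 2: at 7.85% the monthly rate is 0.0065417, so the payment is 35,000 × 0.0065417 / (1 − 1.0065417^−72) = £611.10.
Monthly savings = £623.97 − £611.10 = £12.87.
Break-even = £500.00 / £12.87 = 38.85 → 39 months.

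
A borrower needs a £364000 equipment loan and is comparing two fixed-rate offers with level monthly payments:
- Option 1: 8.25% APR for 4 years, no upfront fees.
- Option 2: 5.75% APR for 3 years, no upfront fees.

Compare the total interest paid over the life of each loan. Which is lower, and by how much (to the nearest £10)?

Option 2 by £31,430

Option 1: monthly rate = 8.25%/12 = 0.0068750; payment = 364,000 × 0.0068750 / (1 − (1+0.0068750)^−48) = £8,929.08.
Total interest on Option 1 = 48 × £8,929.08 − £364,000 = £64,595.84.
Option 2: monthly rate = 5.75%/12 = 0.0047917; payment = 364,000 × 0.0047917 / (1 − (1+0.0047917)^−36) = £11,032.40.
Total interest on Option 2 = 36 × £11,032.40 − £364,000 = £33,166.40.
Option 2 is lower by £31,429.44.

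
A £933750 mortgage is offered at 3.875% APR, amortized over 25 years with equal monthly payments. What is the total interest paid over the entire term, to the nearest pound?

At 3.875% the monthly rate is 0.0032292, so the payment is 933,750 × 0.0032292 / (1 − 1.0032292^−300) = £4,864.46.
Total paid = 300 × £4,864.46 = £1,459,338.00; interest = £1,459,338.00 − £933,750 = £525,588.00.

£525,588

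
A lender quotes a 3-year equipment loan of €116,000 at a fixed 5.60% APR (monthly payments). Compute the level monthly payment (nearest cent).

Monthly rate = 5.6%/12 = 0.0046667; payment = 116,000 × 0.0046667 / (1 − (1+0.0046667)^−36) = €3,507.96.

€3,507.96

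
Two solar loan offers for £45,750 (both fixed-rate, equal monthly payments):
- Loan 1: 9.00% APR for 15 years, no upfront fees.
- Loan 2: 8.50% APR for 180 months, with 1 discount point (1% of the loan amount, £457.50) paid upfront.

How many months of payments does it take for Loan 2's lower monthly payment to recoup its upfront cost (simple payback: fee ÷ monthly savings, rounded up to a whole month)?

Loan 1: monthly rate = 9%/12 = 0.0075000; payment = 45,750 × 0.0075000 / (1 − (1+0.0075000)^−180) = £464.03.
Loan 2: monthly rate = 8.5%/12 = 0.0070833; payment = 45,750 × 0.0070833 / (1 − (1+0.0070833)^−180) = £450.52.
Monthly savings = £464.03 − £450.52 = £13.51.
Break-even = £457.50 / £13.51 = 33.86 → 34 months.

34 months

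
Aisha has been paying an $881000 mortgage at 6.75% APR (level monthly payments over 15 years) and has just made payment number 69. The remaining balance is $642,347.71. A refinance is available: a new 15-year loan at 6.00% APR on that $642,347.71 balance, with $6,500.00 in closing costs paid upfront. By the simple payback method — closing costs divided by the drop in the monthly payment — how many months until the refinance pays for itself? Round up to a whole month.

Current payment = 881,000 × 6.75%/12 / (1 − (1+0.0056250)^−180) = $7,796.05.
Refinanced payment = 642,347.71 × 0.0050000 / (1 − (1+0.0050000)^−180) = $5,420.50.
Monthly savings = $7,796.05 − $5,420.50 = $2,375.55.
Break-even = $6,500.00 / $2,375.55 = 2.74 → 3 months.

3 months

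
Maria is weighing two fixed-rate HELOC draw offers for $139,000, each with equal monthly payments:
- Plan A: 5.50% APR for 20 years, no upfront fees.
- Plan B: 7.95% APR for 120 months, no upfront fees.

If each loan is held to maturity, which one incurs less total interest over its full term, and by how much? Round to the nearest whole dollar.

Plan B by $27,545

Plan A: monthly rate = 5.5%/12 = 0.0045833; payment = 139,000 × 0.0045833 / (1 − (1+0.0045833)^−240) = $956.16.
Total interest on Plan A = 240 × $956.16 − $139,000 = $90,478.40.
Plan B: monthly rate = 7.95%/12 = 0.0066250; payment = 139,000 × 0.0066250 / (1 − (1+0.0066250)^−120) = $1,682.78.
Total interest on Plan B = 120 × $1,682.78 − $139,000 = $62,933.60.
Plan B is lower by $27,544.80.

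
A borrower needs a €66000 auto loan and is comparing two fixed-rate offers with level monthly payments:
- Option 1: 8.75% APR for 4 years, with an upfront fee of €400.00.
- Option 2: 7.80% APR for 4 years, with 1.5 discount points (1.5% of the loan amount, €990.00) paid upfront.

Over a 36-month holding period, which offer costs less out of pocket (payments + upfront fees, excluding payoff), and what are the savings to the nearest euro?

Option 2 by €473

Option 1: monthly rate = 8.75%/12 = 0.0072917; payment = 66,000 × 0.0072917 / (1 − (1+0.0072917)^−48) = €1,634.59.
Option 2: at 7.80% the monthly rate is 0.0065000, so the payment is 66,000 × 0.0065000 / (1 − 1.0065000^−48) = €1,605.06.
Over 36 months: Option 1 costs 36 × €1,634.59 + €400.00 = €59,245.24; Option 2 costs 36 × €1,605.06 + €990.00 = €58,772.16.
Option 2 is cheaper by €59,245.24 − €58,772.16 = €473.08.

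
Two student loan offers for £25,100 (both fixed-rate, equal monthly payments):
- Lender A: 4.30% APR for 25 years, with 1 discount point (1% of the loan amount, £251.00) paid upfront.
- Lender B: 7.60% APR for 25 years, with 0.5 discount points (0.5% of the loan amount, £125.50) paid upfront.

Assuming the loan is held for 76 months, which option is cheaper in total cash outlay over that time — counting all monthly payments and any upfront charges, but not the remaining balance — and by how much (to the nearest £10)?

Lender A: monthly rate = 4.3%/12 = 0.0035833; payment = 25,100 × 0.0035833 / (1 − (1+0.0035833)^−300) = £136.68.
Lender B: monthly rate = 7.6%/12 = 0.0063333; payment = 25,100 × 0.0063333 / (1 − (1+0.0063333)^−300) = £187.12.
Over 76 months: Lender A costs 76 × £136.68 + £251.00 = £10,638.68; Lender B costs 76 × £187.12 + £125.50 = £14,346.62.
Lender A is cheaper by £14,346.62 − £10,638.68 = £3,707.94.

Lender A by £3,710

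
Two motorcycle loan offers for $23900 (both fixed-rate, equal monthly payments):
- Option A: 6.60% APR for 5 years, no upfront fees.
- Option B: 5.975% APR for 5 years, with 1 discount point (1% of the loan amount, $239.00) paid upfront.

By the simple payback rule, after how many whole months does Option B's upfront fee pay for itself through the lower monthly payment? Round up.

Option A: at 6.60% the monthly rate is 0.0055000, so the payment is 23,900 × 0.0055000 / (1 − 1.0055000^−60) = $468.75.
Option B: at 5.975% the monthly rate is 0.0049792, so the payment is 23,900 × 0.0049792 / (1 − 1.0049792^−60) = $461.78.
Monthly savings = $468.75 − $461.78 = $6.97.
Break-even = $239.00 / $6.97 = 34.29 → 35 months.

35 months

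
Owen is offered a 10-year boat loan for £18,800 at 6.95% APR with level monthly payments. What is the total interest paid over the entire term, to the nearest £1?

£7,336

At 6.95% the monthly rate is 0.0057917, so the payment is 18,800 × 0.0057917 / (1 − 1.0057917^−120) = £217.80.
Total paid = 120 × £217.80 = £26,136.00; interest = £26,136.00 − £18,800 = £7,336.00.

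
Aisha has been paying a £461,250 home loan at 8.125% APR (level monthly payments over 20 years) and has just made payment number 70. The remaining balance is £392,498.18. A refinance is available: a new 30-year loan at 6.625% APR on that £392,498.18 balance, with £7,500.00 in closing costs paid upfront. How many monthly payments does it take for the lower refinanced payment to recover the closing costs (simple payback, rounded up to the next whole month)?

6 months

Current payment = 461,250 × 8.125%/12 / (1 − (1+0.0067708)^−240) = £3,894.04.
Refinanced payment = 392,498.18 × 0.0055208 / (1 − (1+0.0055208)^−360) = £2,513.21.
Monthly savings = £3,894.04 − £2,513.21 = £1,380.83.
Break-even = £7,500.00 / £1,380.83 = 5.43 → 6 months.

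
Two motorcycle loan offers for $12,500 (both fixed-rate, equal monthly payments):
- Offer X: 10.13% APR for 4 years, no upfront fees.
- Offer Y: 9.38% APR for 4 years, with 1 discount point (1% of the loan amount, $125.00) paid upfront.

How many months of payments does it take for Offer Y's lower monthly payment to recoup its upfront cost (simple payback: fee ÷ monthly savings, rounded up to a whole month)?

Offer X: monthly rate = 10.13%/12 = 0.0084417; payment = 12,500 × 0.0084417 / (1 − (1+0.0084417)^−48) = $317.81.
Offer Y: monthly rate = 9.38%/12 = 0.0078167; payment = 12,500 × 0.0078167 / (1 − (1+0.0078167)^−48) = $313.32.
Monthly savings = $317.81 − $313.32 = $4.49.
Break-even = $125.00 / $4.49 = 27.84 → 28 months.

28 months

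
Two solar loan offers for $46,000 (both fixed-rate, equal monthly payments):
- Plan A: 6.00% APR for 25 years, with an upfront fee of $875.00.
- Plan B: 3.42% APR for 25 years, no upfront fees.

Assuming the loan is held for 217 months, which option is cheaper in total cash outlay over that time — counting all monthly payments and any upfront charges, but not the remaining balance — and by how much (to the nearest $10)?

Plan A: at 6.00% the monthly rate is 0.0050000, so the payment is 46,000 × 0.0050000 / (1 − 1.0050000^−300) = $296.38.
Plan B: monthly rate = 3.42%/12 = 0.0028500; payment = 46,000 × 0.0028500 / (1 − (1+0.0028500)^−300) = $228.32.
Over 217 months: Plan A costs 217 × $296.38 + $875.00 = $65,189.46; Plan B costs 217 × $228.32 = $49,545.44.
Plan B is cheaper by $65,189.46 − $49,545.44 = $15,644.02.

Plan B by $15,640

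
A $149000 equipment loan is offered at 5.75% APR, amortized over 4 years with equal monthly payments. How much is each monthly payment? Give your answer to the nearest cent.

Monthly rate = 5.75%/12 = 0.0047917; payment = 149,000 × 0.0047917 / (1 − (1+0.0047917)^−48) = $3,482.22.

$3,482.22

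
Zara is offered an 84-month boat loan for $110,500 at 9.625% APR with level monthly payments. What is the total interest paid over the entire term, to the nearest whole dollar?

$41,800

Monthly rate = 9.625%/12 = 0.0080208; payment = 110,500 × 0.0080208 / (1 − (1+0.0080208)^−84) = $1,813.09.
Total paid = 84 × $1,813.09 = $152,299.56; interest = $152,299.56 − $110,500 = $41,799.56.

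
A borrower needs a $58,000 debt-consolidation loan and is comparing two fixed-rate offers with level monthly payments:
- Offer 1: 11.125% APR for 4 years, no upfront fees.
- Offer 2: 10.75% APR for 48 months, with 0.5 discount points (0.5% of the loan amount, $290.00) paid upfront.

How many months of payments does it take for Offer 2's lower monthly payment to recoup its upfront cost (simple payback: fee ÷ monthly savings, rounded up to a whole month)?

Offer 1: at 11.125% the monthly rate is 0.0092708, so the payment is 58,000 × 0.0092708 / (1 − 1.0092708^−48) = $1,502.56.
Offer 2: monthly rate = 10.75%/12 = 0.0089583; payment = 58,000 × 0.0089583 / (1 − (1+0.0089583)^−48) = $1,492.01.
Monthly savings = $1,502.56 − $1,492.01 = $10.55.
Break-even = $290.00 / $10.55 = 27.49 → 28 months.

28 months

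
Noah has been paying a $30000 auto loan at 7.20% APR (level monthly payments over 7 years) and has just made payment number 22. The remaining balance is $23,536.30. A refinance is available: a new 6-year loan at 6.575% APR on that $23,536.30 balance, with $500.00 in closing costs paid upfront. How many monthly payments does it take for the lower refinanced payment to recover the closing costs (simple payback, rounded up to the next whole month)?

Current payment = 30,000 × 7.2%/12 / (1 − (1+0.0060000)^−84) = $455.72.
Refinanced payment = 23,536.30 × 0.0054792 / (1 − (1+0.0054792)^−72) = $396.48.
Monthly savings = $455.72 − $396.48 = $59.24.
Break-even = $500.00 / $59.24 = 8.44 → 9 months.

9 months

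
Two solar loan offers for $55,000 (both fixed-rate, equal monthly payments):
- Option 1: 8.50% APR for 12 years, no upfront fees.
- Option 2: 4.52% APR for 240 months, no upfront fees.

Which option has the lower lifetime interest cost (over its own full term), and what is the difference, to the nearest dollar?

Option 2 by $4,264

Option 1: at 8.50% the monthly rate is 0.0070833, so the payment is 55,000 × 0.0070833 / (1 − 1.0070833^−144) = $610.53.
Total interest on Option 1 = 144 × $610.53 − $55,000 = $32,916.32.
Option 2: monthly rate = 4.52%/12 = 0.0037667; payment = 55,000 × 0.0037667 / (1 − (1+0.0037667)^−240) = $348.55.
Total interest on Option 2 = 240 × $348.55 − $55,000 = $28,652.00.
Option 2 is lower by $4,264.32.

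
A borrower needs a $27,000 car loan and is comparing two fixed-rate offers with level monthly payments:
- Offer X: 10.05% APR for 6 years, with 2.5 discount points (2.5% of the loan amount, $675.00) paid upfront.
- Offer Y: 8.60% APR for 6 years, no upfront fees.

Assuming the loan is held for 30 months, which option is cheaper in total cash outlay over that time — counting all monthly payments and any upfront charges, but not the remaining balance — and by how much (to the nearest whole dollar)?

Offer X: at 10.05% the monthly rate is 0.0083750, so the payment is 27,000 × 0.0083750 / (1 − 1.0083750^−72) = $500.88.
Offer Y: monthly rate = 8.6%/12 = 0.0071667; payment = 27,000 × 0.0071667 / (1 − (1+0.0071667)^−72) = $481.35.
Over 30 months: Offer X costs 30 × $500.88 + $675.00 = $15,701.40; Offer Y costs 30 × $481.35 = $14,440.50.
Offer Y is cheaper by $15,701.40 − $14,440.50 = $1,260.90.

Offer Y by $1,261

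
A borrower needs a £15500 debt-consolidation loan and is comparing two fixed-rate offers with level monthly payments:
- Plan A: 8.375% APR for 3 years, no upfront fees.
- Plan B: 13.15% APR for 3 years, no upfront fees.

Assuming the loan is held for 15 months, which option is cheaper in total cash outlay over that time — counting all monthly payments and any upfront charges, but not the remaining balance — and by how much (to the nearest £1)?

Plan A: monthly rate = 8.375%/12 = 0.0069792; payment = 15,500 × 0.0069792 / (1 − (1+0.0069792)^−36) = £488.40.
Plan B: monthly rate = 13.15%/12 = 0.0109583; payment = 15,500 × 0.0109583 / (1 − (1+0.0109583)^−36) = £523.38.
Over 15 months: Plan A costs 15 × £488.40 = £7,326.00; Plan B costs 15 × £523.38 = £7,850.70.
Plan A is cheaper by £7,850.70 − £7,326.00 = £524.70.

Plan A by £525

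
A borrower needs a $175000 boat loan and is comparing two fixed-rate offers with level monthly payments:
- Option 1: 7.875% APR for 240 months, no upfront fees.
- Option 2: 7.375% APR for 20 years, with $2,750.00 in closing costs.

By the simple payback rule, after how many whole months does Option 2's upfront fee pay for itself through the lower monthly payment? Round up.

52 months

Option 1: at 7.875% the monthly rate is 0.0065625, so the payment is 175,000 × 0.0065625 / (1 − 1.0065625^−240) = $1,450.19.
Option 2: monthly rate = 7.375%/12 = 0.0061458; payment = 175,000 × 0.0061458 / (1 − (1+0.0061458)^−240) = $1,396.44.
Monthly savings = $1,450.19 − $1,396.44 = $53.75.
Break-even = $2,750.00 / $53.75 = 51.16 → 52 months.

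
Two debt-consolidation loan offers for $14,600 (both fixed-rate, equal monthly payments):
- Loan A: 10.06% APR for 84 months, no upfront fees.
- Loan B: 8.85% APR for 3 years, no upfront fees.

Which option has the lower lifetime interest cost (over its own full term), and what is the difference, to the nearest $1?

Loan B by $3,720

Loan A: monthly rate = 10.06%/12 = 0.0083833; payment = 14,600 × 0.0083833 / (1 − (1+0.0083833)^−84) = $242.83.
Total interest on Loan A = 84 × $242.83 − $14,600 = $5,797.72.
Loan B: monthly rate = 8.85%/12 = 0.0073750; payment = 14,600 × 0.0073750 / (1 − (1+0.0073750)^−36) = $463.26.
Total interest on Loan B = 36 × $463.26 − $14,600 = $2,077.36.
Loan B is lower by $3,720.36.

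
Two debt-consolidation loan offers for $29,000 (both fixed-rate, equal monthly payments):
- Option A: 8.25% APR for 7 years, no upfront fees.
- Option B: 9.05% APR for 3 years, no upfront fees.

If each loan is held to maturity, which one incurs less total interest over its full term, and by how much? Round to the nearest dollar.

Option B by $5,049

Option A: monthly rate = 8.25%/12 = 0.0068750; payment = 29,000 × 0.0068750 / (1 − (1+0.0068750)^−84) = $455.62.
Total interest on Option A = 84 × $455.62 − $29,000 = $9,272.08.
Option B: at 9.05% the monthly rate is 0.0075417, so the payment is 29,000 × 0.0075417 / (1 − 1.0075417^−36) = $922.87.
Total interest on Option B = 36 × $922.87 − $29,000 = $4,223.32.
Option B is lower by $5,048.76.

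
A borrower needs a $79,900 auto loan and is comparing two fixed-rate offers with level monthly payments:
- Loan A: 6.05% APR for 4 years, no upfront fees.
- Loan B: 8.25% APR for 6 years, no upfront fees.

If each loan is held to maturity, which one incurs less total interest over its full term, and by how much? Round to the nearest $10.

Loan A: monthly rate = 6.05%/12 = 0.0050417; payment = 79,900 × 0.0050417 / (1 − (1+0.0050417)^−48) = $1,878.29.
Total interest on Loan A = 48 × $1,878.29 − $79,900 = $10,257.92.
Loan B: monthly rate = 8.25%/12 = 0.0068750; payment = 79,900 × 0.0068750 / (1 − (1+0.0068750)^−72) = $1,410.68.
Total interest on Loan B = 72 × $1,410.68 − $79,900 = $21,668.96.
Loan A is lower by $11,411.04.

Loan A by $11,410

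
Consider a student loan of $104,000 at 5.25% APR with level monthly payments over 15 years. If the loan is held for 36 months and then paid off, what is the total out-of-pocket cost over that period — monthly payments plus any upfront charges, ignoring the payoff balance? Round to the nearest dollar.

$30,097

At 5.25% the monthly rate is 0.0043750, so the payment is 104,000 × 0.0043750 / (1 − 1.0043750^−180) = $836.03.
Total outlay = 36 × $836.03 = $30,097.08.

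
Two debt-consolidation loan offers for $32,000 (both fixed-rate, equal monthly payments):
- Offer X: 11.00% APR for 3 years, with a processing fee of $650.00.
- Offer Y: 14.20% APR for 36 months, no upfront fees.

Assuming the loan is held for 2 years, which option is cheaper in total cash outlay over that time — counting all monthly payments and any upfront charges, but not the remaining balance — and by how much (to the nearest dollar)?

Offer X: at 11.00% the monthly rate is 0.0091667, so the payment is 32,000 × 0.0091667 / (1 − 1.0091667^−36) = $1,047.64.
Offer Y: monthly rate = 14.2%/12 = 0.0118333; payment = 32,000 × 0.0118333 / (1 − (1+0.0118333)^−36) = $1,096.80.
Over 24 months: Offer X costs 24 × $1,047.64 + $650.00 = $25,793.36; Offer Y costs 24 × $1,096.80 = $26,323.20.
Offer X is cheaper by $26,323.20 − $25,793.36 = $529.84.

Offer X by $530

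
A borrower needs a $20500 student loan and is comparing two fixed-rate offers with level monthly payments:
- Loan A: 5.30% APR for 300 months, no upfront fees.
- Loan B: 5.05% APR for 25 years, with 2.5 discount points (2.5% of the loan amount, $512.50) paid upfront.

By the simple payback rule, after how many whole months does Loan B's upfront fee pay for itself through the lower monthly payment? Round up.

Loan A: monthly rate = 5.3%/12 = 0.0044167; payment = 20,500 × 0.0044167 / (1 − (1+0.0044167)^−300) = $123.45.
Loan B: monthly rate = 5.05%/12 = 0.0042083; payment = 20,500 × 0.0042083 / (1 − (1+0.0042083)^−300) = $120.44.
Monthly savings = $123.45 − $120.44 = $3.01.
Break-even = $512.50 / $3.01 = 170.27 → 171 months.

171 months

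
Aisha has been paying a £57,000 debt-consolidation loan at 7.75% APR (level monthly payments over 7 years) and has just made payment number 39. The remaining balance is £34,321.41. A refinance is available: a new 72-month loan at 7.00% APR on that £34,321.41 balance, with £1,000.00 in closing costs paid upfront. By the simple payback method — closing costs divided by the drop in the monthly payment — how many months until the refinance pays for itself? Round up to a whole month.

Current payment = 57,000 × 7.75%/12 / (1 − (1+0.0064583)^−84) = £881.33.
Refinanced payment = 34,321.41 × 0.0058333 / (1 − (1+0.0058333)^−72) = £585.15.
Monthly savings = £881.33 − £585.15 = £296.18.
Break-even = £1,000.00 / £296.18 = 3.38 → 4 months.

4 months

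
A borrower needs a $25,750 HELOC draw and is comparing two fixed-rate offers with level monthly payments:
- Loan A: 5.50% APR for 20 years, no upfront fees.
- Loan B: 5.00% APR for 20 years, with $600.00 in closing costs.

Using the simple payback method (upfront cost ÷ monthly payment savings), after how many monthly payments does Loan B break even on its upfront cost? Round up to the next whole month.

84 months

Loan A: at 5.50% the monthly rate is 0.0045833, so the payment is 25,750 × 0.0045833 / (1 − 1.0045833^−240) = $177.13.
Loan B: at 5.00% the monthly rate is 0.0041667, so the payment is 25,750 × 0.0041667 / (1 − 1.0041667^−240) = $169.94.
Monthly savings = $177.13 − $169.94 = $7.19.
Break-even = $600.00 / $7.19 = 83.45 → 84 months.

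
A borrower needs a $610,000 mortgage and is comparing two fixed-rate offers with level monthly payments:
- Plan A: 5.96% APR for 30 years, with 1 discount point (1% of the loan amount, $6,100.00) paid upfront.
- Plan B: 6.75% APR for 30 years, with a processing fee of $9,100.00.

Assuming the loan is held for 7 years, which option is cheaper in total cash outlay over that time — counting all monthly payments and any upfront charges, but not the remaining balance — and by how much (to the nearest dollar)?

Plan A: monthly rate = 5.96%/12 = 0.0049667; payment = 610,000 × 0.0049667 / (1 − (1+0.0049667)^−360) = $3,641.59.
Plan B: monthly rate = 6.75%/12 = 0.0056250; payment = 610,000 × 0.0056250 / (1 − (1+0.0056250)^−360) = $3,956.45.
Over 84 months: Plan A costs 84 × $3,641.59 + $6,100.00 = $311,993.56; Plan B costs 84 × $3,956.45 + $9,100.00 = $341,441.80.
Plan A is cheaper by $341,441.80 − $311,993.56 = $29,448.24.

Plan A by $29,448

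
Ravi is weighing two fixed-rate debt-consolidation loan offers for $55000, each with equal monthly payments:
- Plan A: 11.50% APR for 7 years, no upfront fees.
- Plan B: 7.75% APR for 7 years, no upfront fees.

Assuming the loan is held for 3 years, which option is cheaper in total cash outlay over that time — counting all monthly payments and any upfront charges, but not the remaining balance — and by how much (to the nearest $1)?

Plan B by $3,811

Plan A: at 11.50% the monthly rate is 0.0095833, so the payment is 55,000 × 0.0095833 / (1 − 1.0095833^−84) = $956.26.
Plan B: at 7.75% the monthly rate is 0.0064583, so the payment is 55,000 × 0.0064583 / (1 − 1.0064583^−84) = $850.41.
Over 36 months: Plan A costs 36 × $956.26 = $34,425.36; Plan B costs 36 × $850.41 = $30,614.76.
Plan B is cheaper by $34,425.36 − $30,614.76 = $3,810.60.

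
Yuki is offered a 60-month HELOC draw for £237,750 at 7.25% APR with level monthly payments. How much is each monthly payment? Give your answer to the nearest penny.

Monthly rate = 7.25%/12 = 0.0060417; payment = 237,750 × 0.0060417 / (1 − (1+0.0060417)^−60) = £4,735.83.

£4,735.83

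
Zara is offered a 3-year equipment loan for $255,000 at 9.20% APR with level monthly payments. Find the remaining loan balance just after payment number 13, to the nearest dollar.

With monthly rate i = 9.2%/12 = 0.0076667, the balance after k of n payments is P · [(1+i)^n − (1+i)^k] / [(1+i)^n − 1].
(1+0.0076667)^36 = 1.31646140 and (1+0.0076667)^13 = 1.10438272, so the balance is 255,000 × (1.31646140 − 1.10438272) / (1.31646140 − 1) = $170,889.92.

$170,890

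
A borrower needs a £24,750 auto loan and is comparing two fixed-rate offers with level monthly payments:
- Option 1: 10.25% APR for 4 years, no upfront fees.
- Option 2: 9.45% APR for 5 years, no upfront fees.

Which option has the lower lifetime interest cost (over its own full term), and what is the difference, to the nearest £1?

Option 1 by £878

Option 1: monthly rate = 10.25%/12 = 0.0085417; payment = 24,750 × 0.0085417 / (1 − (1+0.0085417)^−48) = £630.70.
Total interest on Option 1 = 48 × £630.70 − £24,750 = £5,523.60.
Option 2: at 9.45% the monthly rate is 0.0078750, so the payment is 24,750 × 0.0078750 / (1 − 1.0078750^−60) = £519.19.
Total interest on Option 2 = 60 × £519.19 − £24,750 = £6,401.40.
Option 1 is lower by £877.80.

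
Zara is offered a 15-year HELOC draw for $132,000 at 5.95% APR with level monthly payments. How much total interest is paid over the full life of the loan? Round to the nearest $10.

At 5.95% the monthly rate is 0.0049583, so the payment is 132,000 × 0.0049583 / (1 − 1.0049583^−180) = $1,110.33.
Total paid = 180 × $1,110.33 = $199,859.40; interest = $199,859.40 − $132,000 = $67,859.40.

$67,860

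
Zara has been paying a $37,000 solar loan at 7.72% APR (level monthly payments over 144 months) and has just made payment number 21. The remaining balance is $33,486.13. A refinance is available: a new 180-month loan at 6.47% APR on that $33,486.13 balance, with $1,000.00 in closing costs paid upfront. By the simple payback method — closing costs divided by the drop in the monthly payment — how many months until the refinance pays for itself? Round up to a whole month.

10 months

Current payment = 37,000 × 7.72%/12 / (1 − (1+0.0064333)^−144) = $394.85.
Refinanced payment = 33,486.13 × 0.0053917 / (1 − (1+0.0053917)^−180) = $291.15.
Monthly savings = $394.85 − $291.15 = $103.70.
Break-even = $1,000.00 / $103.70 = 9.64 → 10 months.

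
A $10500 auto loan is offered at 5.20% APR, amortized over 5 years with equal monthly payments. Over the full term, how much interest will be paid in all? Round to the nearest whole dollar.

$1,447

Monthly rate = 5.2%/12 = 0.0043333; payment = 10,500 × 0.0043333 / (1 − (1+0.0043333)^−60) = $199.11.
Total paid = 60 × $199.11 = $11,946.60; interest = $11,946.60 − $10,500 = $1,446.60.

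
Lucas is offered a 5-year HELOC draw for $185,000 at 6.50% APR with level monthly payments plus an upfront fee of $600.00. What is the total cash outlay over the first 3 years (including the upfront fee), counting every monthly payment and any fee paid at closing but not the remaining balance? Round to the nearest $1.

Monthly rate = 6.5%/12 = 0.0054167; payment = 185,000 × 0.0054167 / (1 − (1+0.0054167)^−60) = $3,619.74.
Total outlay = 36 × $3,619.74 + $600.00 = $130,910.64.

$130,911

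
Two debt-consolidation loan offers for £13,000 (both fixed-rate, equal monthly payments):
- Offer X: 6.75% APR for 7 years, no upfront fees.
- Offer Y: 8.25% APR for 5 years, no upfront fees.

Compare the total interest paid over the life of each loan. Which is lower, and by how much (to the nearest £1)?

Offer X: at 6.75% the monthly rate is 0.0056250, so the payment is 13,000 × 0.0056250 / (1 − 1.0056250^−84) = £194.62.
Total interest on Offer X = 84 × £194.62 − £13,000 = £3,348.08.
Offer Y: monthly rate = 8.25%/12 = 0.0068750; payment = 13,000 × 0.0068750 / (1 − (1+0.0068750)^−60) = £265.15.
Total interest on Offer Y = 60 × £265.15 − £13,000 = £2,909.00.
Offer Y is lower by £439.08.

Offer Y by £439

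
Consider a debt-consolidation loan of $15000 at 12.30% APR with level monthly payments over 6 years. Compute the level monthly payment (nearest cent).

At 12.30% the monthly rate is 0.0102500, so the payment is 15,000 × 0.0102500 / (1 − 1.0102500^−72) = $295.60.

$295.60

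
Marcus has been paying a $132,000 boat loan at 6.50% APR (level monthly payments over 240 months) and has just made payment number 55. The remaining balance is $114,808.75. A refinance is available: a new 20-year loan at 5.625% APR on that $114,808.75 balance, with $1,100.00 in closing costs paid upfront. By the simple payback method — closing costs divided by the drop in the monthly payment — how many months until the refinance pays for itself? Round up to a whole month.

Current payment = 132,000 × 6.5%/12 / (1 − (1+0.0054167)^−240) = $984.16.
Refinanced payment = 114,808.75 × 0.0046875 / (1 − (1+0.0046875)^−240) = $797.88.
Monthly savings = $984.16 − $797.88 = $186.28.
Break-even = $1,100.00 / $186.28 = 5.91 → 6 months.

6 months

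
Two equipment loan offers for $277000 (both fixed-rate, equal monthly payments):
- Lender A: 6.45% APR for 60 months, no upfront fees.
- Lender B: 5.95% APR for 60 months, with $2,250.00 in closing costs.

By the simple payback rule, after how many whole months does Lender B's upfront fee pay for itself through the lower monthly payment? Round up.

35 months

Lender A: monthly rate = 6.45%/12 = 0.0053750; payment = 277,000 × 0.0053750 / (1 − (1+0.0053750)^−60) = $5,413.34.
Lender B: at 5.95% the monthly rate is 0.0049583, so the payment is 277,000 × 0.0049583 / (1 − 1.0049583^−60) = $5,348.75.
Monthly savings = $5,413.34 − $5,348.75 = $64.59.
Break-even = $2,250.00 / $64.59 = 34.84 → 35 months.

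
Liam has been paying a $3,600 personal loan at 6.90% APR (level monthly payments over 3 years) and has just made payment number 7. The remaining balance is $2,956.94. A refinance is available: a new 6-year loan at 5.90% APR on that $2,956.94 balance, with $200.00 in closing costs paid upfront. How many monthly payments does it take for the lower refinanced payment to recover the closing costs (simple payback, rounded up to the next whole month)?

4 months

Current payment = 3,600 × 6.9%/12 / (1 − (1+0.0057500)^−36) = $110.99.
Refinanced payment = 2,956.94 × 0.0049167 / (1 − (1+0.0049167)^−72) = $48.87.
Monthly savings = $110.99 − $48.87 = $62.12.
Break-even = $200.00 / $62.12 = 3.22 → 4 months.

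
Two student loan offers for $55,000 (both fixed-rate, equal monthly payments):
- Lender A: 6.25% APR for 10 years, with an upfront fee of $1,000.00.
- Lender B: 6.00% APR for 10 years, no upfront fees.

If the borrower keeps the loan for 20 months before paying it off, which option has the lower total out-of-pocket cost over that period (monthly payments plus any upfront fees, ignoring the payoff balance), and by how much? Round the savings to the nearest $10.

Lender B by $1,140

Lender A: monthly rate = 6.25%/12 = 0.0052083; payment = 55,000 × 0.0052083 / (1 − (1+0.0052083)^−120) = $617.54.
Lender B: at 6.00% the monthly rate is 0.0050000, so the payment is 55,000 × 0.0050000 / (1 − 1.0050000^−120) = $610.61.
Over 20 months: Lender A costs 20 × $617.54 + $1,000.00 = $13,350.80; Lender B costs 20 × $610.61 = $12,212.20.
Lender B is cheaper by $13,350.80 − $12,212.20 = $1,138.60.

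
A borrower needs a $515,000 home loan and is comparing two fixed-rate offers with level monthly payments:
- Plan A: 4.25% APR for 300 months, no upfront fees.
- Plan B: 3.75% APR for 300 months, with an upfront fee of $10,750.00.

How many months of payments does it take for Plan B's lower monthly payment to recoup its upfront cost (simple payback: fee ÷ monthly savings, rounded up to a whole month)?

Plan A: at 4.25% the monthly rate is 0.0035417, so the payment is 515,000 × 0.0035417 / (1 − 1.0035417^−300) = $2,789.95.
Plan B: monthly rate = 3.75%/12 = 0.0031250; payment = 515,000 × 0.0031250 / (1 − (1+0.0031250)^−300) = $2,647.78.
Monthly savings = $2,789.95 − $2,647.78 = $142.17.
Break-even = $10,750.00 / $142.17 = 75.61 → 76 months.

76 months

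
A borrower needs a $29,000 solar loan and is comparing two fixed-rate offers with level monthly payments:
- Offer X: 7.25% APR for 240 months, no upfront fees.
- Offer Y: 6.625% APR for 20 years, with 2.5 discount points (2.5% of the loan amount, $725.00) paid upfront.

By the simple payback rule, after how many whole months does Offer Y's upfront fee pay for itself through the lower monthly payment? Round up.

67 months

Offer X: monthly rate = 7.25%/12 = 0.0060417; payment = 29,000 × 0.0060417 / (1 − (1+0.0060417)^−240) = $229.21.
Offer Y: monthly rate = 6.625%/12 = 0.0055208; payment = 29,000 × 0.0055208 / (1 − (1+0.0055208)^−240) = $218.36.
Monthly savings = $229.21 − $218.36 = $10.85.
Break-even = $725.00 / $10.85 = 66.82 → 67 months.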